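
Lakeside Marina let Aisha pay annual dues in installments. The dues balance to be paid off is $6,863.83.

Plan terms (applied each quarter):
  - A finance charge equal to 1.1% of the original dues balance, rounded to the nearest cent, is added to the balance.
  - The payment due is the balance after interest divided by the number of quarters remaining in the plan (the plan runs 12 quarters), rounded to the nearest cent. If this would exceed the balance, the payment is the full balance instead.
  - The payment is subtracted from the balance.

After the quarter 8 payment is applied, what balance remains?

$2,595.94

Quarter 1: $6,863.83 +$75.50 interest = $6,939.33; pay $578.28 → $6,361.05
Quarter 2: $6,361.05 +$75.50 interest = $6,436.55; pay $585.14 → $5,851.41
Quarter 3: $5,851.41 +$75.50 interest = $5,926.91; pay $592.69 → $5,334.22
Quarter 4: $5,334.22 +$75.50 interest = $5,409.72; pay $601.08 → $4,808.64
Quarter 5: $4,808.64 +$75.50 interest = $4,884.14; pay $610.52 → $4,273.62
Quarter 6: $4,273.62 +$75.50 interest = $4,349.12; pay $621.30 → $3,727.82
Quarter 7: $3,727.82 +$75.50 interest = $3,803.32; pay $633.89 → $3,169.43
Quarter 8: $3,169.43 +$75.50 interest = $3,244.93; pay $648.99 → $2,595.94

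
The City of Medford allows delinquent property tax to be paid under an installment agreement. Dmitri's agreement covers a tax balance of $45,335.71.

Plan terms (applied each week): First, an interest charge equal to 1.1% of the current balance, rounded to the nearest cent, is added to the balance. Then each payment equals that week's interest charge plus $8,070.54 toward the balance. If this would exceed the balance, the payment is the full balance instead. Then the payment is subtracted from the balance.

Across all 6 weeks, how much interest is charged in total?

$1,660.51

Week 1: opening $45,335.71; interest $498.69 → $45,834.40; payment $8,569.23; balance $37,265.17
Week 2: opening $37,265.17; interest $409.92 → $37,675.09; payment $8,480.46; balance $29,194.63
Week 3: opening $29,194.63; interest $321.14 → $29,515.77; payment $8,391.68; balance $21,124.09
Week 4: opening $21,124.09; interest $232.36 → $21,356.45; payment $8,302.90; balance $13,053.55
Week 5: opening $13,053.55; interest $143.59 → $13,197.14; payment $8,214.13; balance $4,983.01
Week 6: opening $4,983.01; interest $54.81 → $5,037.82; payment $5,037.82; balance $0.00
Total interest: $498.69 + $409.92 + $321.14 + $232.36 + $143.59 + $54.81 = $1,660.51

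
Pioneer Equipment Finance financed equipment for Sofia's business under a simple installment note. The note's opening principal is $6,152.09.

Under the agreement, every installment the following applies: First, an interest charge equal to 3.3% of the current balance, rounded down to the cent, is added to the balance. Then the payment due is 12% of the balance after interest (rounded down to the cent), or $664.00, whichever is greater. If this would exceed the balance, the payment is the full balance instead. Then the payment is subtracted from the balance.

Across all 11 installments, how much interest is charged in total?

Installment 1: opening $6,152.09; interest $203.01 → $6,355.10; payment $762.61; balance $5,592.49
Installment 2: opening $5,592.49; interest $184.55 → $5,777.04; payment $693.24; balance $5,083.80
Installment 3: opening $5,083.80; interest $167.76 → $5,251.56; payment $664.00; balance $4,587.56
Installment 4: opening $4,587.56; interest $151.38 → $4,738.94; payment $664.00; balance $4,074.94
Installment 5: opening $4,074.94; interest $134.47 → $4,209.41; payment $664.00; balance $3,545.41
Installment 6: opening $3,545.41; interest $116.99 → $3,662.40; payment $664.00; balance $2,998.40
Installment 7: opening $2,998.40; interest $98.94 → $3,097.34; payment $664.00; balance $2,433.34
Installment 8: opening $2,433.34; interest $80.30 → $2,513.64; payment $664.00; balance $1,849.64
Installment 9: opening $1,849.64; interest $61.03 → $1,910.67; payment $664.00; balance $1,246.67
Installment 10: opening $1,246.67; interest $41.14 → $1,287.81; payment $664.00; balance $623.81
Installment 11: opening $623.81; interest $20.58 → $644.39; payment $644.39; balance $0.00
Total interest: $203.01 + $184.55 + $167.76 + $151.38 + $134.47 + $116.99 + $98.94 + $80.30 + $61.03 + $41.14 + $20.58 = $1,260.15

$1,260.15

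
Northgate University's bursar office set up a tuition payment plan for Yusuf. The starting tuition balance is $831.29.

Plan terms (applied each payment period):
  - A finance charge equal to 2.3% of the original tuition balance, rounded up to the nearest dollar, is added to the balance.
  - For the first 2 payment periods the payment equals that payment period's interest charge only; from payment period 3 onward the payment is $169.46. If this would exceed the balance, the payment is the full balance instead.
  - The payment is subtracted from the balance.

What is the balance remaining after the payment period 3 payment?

# | Opening | Interest | Payment | End bal
1 | $831.29 | $20.00 | $20.00 | $831.29
2 | $831.29 | $20.00 | $20.00 | $831.29
3 | $831.29 | $20.00 | $169.46 | $681.83

$681.83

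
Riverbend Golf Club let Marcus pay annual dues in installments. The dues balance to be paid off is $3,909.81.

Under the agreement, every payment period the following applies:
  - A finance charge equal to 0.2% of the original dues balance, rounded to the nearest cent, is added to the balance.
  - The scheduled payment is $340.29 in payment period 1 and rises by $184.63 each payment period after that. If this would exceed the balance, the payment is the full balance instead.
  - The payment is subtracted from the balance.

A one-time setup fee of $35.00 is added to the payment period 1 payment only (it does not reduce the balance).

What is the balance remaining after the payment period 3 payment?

Payment period 1: opening $3,909.81; interest $7.82 → $3,917.63; payment $340.29 (+ $35.00 fee); balance $3,577.34
Payment period 2: opening $3,577.34; interest $7.82 → $3,585.16; payment $524.92; balance $3,060.24
Payment period 3: opening $3,060.24; interest $7.82 → $3,068.06; payment $709.55; balance $2,358.51

$2,358.51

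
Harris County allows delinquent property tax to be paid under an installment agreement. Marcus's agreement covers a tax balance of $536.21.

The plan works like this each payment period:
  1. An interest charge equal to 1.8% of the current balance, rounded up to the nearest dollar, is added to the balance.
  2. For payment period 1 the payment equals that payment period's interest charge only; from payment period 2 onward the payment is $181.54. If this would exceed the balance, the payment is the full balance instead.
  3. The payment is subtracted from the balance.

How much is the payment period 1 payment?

Payment period 1: $536.21 +$10.00 interest = $546.21; pay $10.00 → $536.21

$10.00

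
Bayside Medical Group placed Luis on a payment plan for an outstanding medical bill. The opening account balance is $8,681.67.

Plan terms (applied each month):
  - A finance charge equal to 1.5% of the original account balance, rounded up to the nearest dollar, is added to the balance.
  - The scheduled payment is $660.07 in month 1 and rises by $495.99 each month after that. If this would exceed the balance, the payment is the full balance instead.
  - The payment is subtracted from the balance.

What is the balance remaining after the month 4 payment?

$3,589.45

Month 1: opening $8,681.67; interest $131.00 → $8,812.67; payment $660.07; balance $8,152.60
Month 2: opening $8,152.60; interest $131.00 → $8,283.60; payment $1,156.06; balance $7,127.54
Month 3: opening $7,127.54; interest $131.00 → $7,258.54; payment $1,652.05; balance $5,606.49
Month 4: opening $5,606.49; interest $131.00 → $5,737.49; payment $2,148.04; balance $3,589.45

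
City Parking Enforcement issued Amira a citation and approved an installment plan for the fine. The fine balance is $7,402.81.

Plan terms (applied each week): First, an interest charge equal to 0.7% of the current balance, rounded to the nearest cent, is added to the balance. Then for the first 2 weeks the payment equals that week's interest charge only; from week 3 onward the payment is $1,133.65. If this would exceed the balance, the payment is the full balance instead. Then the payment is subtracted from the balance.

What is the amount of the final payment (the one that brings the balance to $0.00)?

$802.75

Week 1: opening $7,402.81; interest $51.82 → $7,454.63; payment $51.82; balance $7,402.81
Week 2: opening $7,402.81; interest $51.82 → $7,454.63; payment $51.82; balance $7,402.81
Week 3: opening $7,402.81; interest $51.82 → $7,454.63; payment $1,133.65; balance $6,320.98
Week 4: opening $6,320.98; interest $44.25 → $6,365.23; payment $1,133.65; balance $5,231.58
Week 5: opening $5,231.58; interest $36.62 → $5,268.20; payment $1,133.65; balance $4,134.55
Week 6: opening $4,134.55; interest $28.94 → $4,163.49; payment $1,133.65; balance $3,029.84
Week 7: opening $3,029.84; interest $21.21 → $3,051.05; payment $1,133.65; balance $1,917.40
Week 8: opening $1,917.40; interest $13.42 → $1,930.82; payment $1,133.65; balance $797.17
Week 9: opening $797.17; interest $5.58 → $802.75; payment $802.75; balance $0.00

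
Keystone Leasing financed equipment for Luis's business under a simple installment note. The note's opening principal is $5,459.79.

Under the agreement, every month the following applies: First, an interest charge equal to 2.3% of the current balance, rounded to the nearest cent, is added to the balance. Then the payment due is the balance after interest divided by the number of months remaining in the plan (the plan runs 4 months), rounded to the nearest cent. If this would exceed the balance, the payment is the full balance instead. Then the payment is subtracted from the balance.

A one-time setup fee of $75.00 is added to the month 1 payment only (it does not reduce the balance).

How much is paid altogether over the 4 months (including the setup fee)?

$5,856.04

# | Opening | Interest | Payment | Fee | End bal
1 | $5,459.79 | $125.58 | $1,396.34 | $75.00 | $4,189.03
2 | $4,189.03 | $96.35 | $1,428.46 | — | $2,856.92
3 | $2,856.92 | $65.71 | $1,461.32 | — | $1,461.31
4 | $1,461.31 | $33.61 | $1,494.92 | — | $0.00
Total paid: $5,856.04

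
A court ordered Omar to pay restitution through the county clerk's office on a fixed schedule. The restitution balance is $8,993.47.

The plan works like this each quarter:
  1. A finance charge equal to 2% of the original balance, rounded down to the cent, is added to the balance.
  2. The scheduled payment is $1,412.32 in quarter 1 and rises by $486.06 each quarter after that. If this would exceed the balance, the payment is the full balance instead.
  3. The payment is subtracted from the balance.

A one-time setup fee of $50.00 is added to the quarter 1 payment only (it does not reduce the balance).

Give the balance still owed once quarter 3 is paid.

Quarter 1: opening $8,993.47; interest $179.86 → $9,173.33; payment $1,412.32 (+ $50.00 fee); balance $7,761.01
Quarter 2: opening $7,761.01; interest $179.86 → $7,940.87; payment $1,898.38; balance $6,042.49
Quarter 3: opening $6,042.49; interest $179.86 → $6,222.35; payment $2,384.44; balance $3,837.91

$3,837.91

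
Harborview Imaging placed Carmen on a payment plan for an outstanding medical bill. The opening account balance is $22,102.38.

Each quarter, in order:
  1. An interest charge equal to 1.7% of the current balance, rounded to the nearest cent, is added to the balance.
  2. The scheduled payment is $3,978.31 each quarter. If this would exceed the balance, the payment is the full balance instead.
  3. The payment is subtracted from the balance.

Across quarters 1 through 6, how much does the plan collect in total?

$23,417.08

Quarter 1: $22,102.38 +$375.74 interest = $22,478.12; pay $3,978.31 → $18,499.81
Quarter 2: $18,499.81 +$314.50 interest = $18,814.31; pay $3,978.31 → $14,836.00
Quarter 3: $14,836.00 +$252.21 interest = $15,088.21; pay $3,978.31 → $11,109.90
Quarter 4: $11,109.90 +$188.87 interest = $11,298.77; pay $3,978.31 → $7,320.46
Quarter 5: $7,320.46 +$124.45 interest = $7,444.91; pay $3,978.31 → $3,466.60
Quarter 6: $3,466.60 +$58.93 interest = $3,525.53; pay $3,525.53 → $0.00
Total paid: $23,417.08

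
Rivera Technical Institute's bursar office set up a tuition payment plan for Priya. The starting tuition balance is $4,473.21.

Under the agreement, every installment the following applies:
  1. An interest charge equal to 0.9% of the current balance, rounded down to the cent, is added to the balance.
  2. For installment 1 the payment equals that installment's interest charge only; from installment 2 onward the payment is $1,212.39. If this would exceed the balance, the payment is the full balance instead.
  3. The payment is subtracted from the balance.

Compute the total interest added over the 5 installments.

Installment 1: opening $4,473.21; interest $40.25 → $4,513.46; payment $40.25; balance $4,473.21
Installment 2: opening $4,473.21; interest $40.25 → $4,513.46; payment $1,212.39; balance $3,301.07
Installment 3: opening $3,301.07; interest $29.70 → $3,330.77; payment $1,212.39; balance $2,118.38
Installment 4: opening $2,118.38; interest $19.06 → $2,137.44; payment $1,212.39; balance $925.05
Installment 5: opening $925.05; interest $8.32 → $933.37; payment $933.37; balance $0.00
Total interest: $40.25 + $40.25 + $29.70 + $19.06 + $8.32 = $137.58

$137.58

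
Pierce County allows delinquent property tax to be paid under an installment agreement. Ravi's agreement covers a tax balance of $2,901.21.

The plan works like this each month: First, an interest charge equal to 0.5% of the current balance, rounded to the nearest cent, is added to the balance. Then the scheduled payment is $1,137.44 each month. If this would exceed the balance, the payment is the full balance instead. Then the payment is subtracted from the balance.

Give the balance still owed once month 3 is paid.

$0.00

Month 1: $2,901.21 +$14.51 interest = $2,915.72; pay $1,137.44 → $1,778.28
Month 2: $1,778.28 +$8.89 interest = $1,787.17; pay $1,137.44 → $649.73
Month 3: $649.73 +$3.25 interest = $652.98; pay $652.98 → $0.00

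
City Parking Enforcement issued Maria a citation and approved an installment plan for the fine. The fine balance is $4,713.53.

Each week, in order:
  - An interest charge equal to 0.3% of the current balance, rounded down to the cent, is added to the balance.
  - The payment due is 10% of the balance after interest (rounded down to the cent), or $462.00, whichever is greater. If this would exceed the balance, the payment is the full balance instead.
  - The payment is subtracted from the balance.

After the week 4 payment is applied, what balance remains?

Week 1: opening $4,713.53; interest $14.14 → $4,727.67; payment $472.76; balance $4,254.91
Week 2: opening $4,254.91; interest $12.76 → $4,267.67; payment $462.00; balance $3,805.67
Week 3: opening $3,805.67; interest $11.41 → $3,817.08; payment $462.00; balance $3,355.08
Week 4: opening $3,355.08; interest $10.06 → $3,365.14; payment $462.00; balance $2,903.14

$2,903.14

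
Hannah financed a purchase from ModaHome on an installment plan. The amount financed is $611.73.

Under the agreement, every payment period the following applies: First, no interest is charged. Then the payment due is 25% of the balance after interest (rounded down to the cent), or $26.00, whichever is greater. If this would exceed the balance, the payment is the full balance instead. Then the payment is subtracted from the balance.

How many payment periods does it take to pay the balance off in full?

11

Payment period 1: $611.73 − $152.93 → $458.80
Payment period 2: $458.80 − $114.70 → $344.10
Payment period 3: $344.10 − $86.02 → $258.08
Payment period 4: $258.08 − $64.52 → $193.56
Payment period 5: $193.56 − $48.39 → $145.17
Payment period 6: $145.17 − $36.29 → $108.88
Payment period 7: $108.88 − $27.22 → $81.66
Payment period 8: $81.66 − $26.00 → $55.66
Payment period 9: $55.66 − $26.00 → $29.66
Payment period 10: $29.66 − $26.00 → $3.66
Payment period 11: $3.66 − $3.66 → $0.00
Balance reaches $0.00 in payment period 11.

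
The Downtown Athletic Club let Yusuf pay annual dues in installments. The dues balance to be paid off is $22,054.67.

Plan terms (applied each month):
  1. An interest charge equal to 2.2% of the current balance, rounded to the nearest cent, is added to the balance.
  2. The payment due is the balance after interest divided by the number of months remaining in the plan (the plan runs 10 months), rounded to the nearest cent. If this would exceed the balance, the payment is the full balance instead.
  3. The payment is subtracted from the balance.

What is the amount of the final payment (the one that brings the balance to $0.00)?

# | Opening | Interest | Payment | End bal
1 | $22,054.67 | $485.20 | $2,253.99 | $20,285.88
2 | $20,285.88 | $446.29 | $2,303.57 | $18,428.60
3 | $18,428.60 | $405.43 | $2,354.25 | $16,479.78
4 | $16,479.78 | $362.56 | $2,406.05 | $14,436.29
5 | $14,436.29 | $317.60 | $2,458.98 | $12,294.91
6 | $12,294.91 | $270.49 | $2,513.08 | $10,052.32
7 | $10,052.32 | $221.15 | $2,568.37 | $7,705.10
8 | $7,705.10 | $169.51 | $2,624.87 | $5,249.74
9 | $5,249.74 | $115.49 | $2,682.62 | $2,682.61
10 | $2,682.61 | $59.02 | $2,741.63 | $0.00

$2,741.63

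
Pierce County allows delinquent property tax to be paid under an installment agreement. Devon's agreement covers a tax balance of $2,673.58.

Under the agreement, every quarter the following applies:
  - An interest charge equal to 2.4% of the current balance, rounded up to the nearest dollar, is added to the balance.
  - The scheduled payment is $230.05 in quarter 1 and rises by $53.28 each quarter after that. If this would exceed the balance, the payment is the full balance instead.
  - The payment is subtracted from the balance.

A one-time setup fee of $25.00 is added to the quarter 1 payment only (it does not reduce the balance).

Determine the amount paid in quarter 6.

$496.45

Quarter 1: opening $2,673.58; interest $65.00 → $2,738.58; payment $230.05 (+ $25.00 fee); balance $2,508.53
Quarter 2: opening $2,508.53; interest $61.00 → $2,569.53; payment $283.33; balance $2,286.20
Quarter 3: opening $2,286.20; interest $55.00 → $2,341.20; payment $336.61; balance $2,004.59
Quarter 4: opening $2,004.59; interest $49.00 → $2,053.59; payment $389.89; balance $1,663.70
Quarter 5: opening $1,663.70; interest $40.00 → $1,703.70; payment $443.17; balance $1,260.53
Quarter 6: opening $1,260.53; interest $31.00 → $1,291.53; payment $496.45; balance $795.08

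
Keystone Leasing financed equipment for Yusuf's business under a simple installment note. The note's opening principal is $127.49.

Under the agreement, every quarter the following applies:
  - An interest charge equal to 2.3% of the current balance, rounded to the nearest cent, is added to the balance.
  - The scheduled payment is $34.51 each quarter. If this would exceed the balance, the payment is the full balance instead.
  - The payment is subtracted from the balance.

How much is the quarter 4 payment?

Quarter 1: $127.49 +$2.93 interest = $130.42; pay $34.51 → $95.91
Quarter 2: $95.91 +$2.21 interest = $98.12; pay $34.51 → $63.61
Quarter 3: $63.61 +$1.46 interest = $65.07; pay $34.51 → $30.56
Quarter 4: $30.56 +$0.70 interest = $31.26; pay $31.26 → $0.00

$31.26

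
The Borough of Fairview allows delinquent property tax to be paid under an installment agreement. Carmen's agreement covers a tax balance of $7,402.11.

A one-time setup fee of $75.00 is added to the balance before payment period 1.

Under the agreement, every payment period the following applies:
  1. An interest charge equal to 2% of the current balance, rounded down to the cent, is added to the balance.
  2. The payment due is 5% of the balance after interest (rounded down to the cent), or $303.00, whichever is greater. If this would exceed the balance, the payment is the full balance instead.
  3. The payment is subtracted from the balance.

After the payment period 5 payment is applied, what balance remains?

$6,387.82

# | Opening | Interest | Payment | End bal
1 | $7,477.11 | $149.54 | $381.33 | $7,245.32
2 | $7,245.32 | $144.90 | $369.51 | $7,020.71
3 | $7,020.71 | $140.41 | $358.05 | $6,803.07
4 | $6,803.07 | $136.06 | $346.95 | $6,592.18
5 | $6,592.18 | $131.84 | $336.20 | $6,387.82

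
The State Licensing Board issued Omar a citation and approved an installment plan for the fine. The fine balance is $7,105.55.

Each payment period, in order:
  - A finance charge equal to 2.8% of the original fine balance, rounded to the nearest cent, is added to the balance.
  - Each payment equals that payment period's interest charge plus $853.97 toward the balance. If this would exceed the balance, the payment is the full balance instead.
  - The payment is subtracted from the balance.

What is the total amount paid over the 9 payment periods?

Payment period 1: opening $7,105.55; interest $198.96 → $7,304.51; payment $1,052.93; balance $6,251.58
Payment period 2: opening $6,251.58; interest $198.96 → $6,450.54; payment $1,052.93; balance $5,397.61
Payment period 3: opening $5,397.61; interest $198.96 → $5,596.57; payment $1,052.93; balance $4,543.64
Payment period 4: opening $4,543.64; interest $198.96 → $4,742.60; payment $1,052.93; balance $3,689.67
Payment period 5: opening $3,689.67; interest $198.96 → $3,888.63; payment $1,052.93; balance $2,835.70
Payment period 6: opening $2,835.70; interest $198.96 → $3,034.66; payment $1,052.93; balance $1,981.73
Payment period 7: opening $1,981.73; interest $198.96 → $2,180.69; payment $1,052.93; balance $1,127.76
Payment period 8: opening $1,127.76; interest $198.96 → $1,326.72; payment $1,052.93; balance $273.79
Payment period 9: opening $273.79; interest $198.96 → $472.75; payment $472.75; balance $0.00
Total paid: $8,896.19

$8,896.19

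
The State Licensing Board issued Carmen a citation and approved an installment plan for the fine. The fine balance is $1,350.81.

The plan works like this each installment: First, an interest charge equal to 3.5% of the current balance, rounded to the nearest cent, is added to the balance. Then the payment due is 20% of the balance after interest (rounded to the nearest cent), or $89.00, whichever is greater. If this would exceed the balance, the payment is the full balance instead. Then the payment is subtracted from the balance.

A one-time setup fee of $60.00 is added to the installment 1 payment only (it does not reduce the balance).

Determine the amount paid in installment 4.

Installment 1: opening $1,350.81; interest $47.28 → $1,398.09; payment $279.62 (+ $60.00 fee); balance $1,118.47
Installment 2: opening $1,118.47; interest $39.15 → $1,157.62; payment $231.52; balance $926.10
Installment 3: opening $926.10; interest $32.41 → $958.51; payment $191.70; balance $766.81
Installment 4: opening $766.81; interest $26.84 → $793.65; payment $158.73; balance $634.92

$158.73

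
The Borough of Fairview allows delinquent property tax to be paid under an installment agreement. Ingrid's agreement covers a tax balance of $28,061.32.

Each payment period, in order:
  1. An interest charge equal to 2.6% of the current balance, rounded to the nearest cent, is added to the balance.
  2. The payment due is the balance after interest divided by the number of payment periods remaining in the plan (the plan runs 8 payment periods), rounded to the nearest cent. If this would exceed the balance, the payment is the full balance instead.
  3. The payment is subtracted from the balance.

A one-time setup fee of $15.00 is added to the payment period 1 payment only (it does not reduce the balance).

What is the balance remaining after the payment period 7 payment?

Payment period 1: opening $28,061.32; interest $729.59 → $28,790.91; payment $3,598.86 (+ $15.00 fee); balance $25,192.05
Payment period 2: opening $25,192.05; interest $654.99 → $25,847.04; payment $3,692.43; balance $22,154.61
Payment period 3: opening $22,154.61; interest $576.02 → $22,730.63; payment $3,788.44; balance $18,942.19
Payment period 4: opening $18,942.19; interest $492.50 → $19,434.69; payment $3,886.94; balance $15,547.75
Payment period 5: opening $15,547.75; interest $404.24 → $15,951.99; payment $3,988.00; balance $11,963.99
Payment period 6: opening $11,963.99; interest $311.06 → $12,275.05; payment $4,091.68; balance $8,183.37
Payment period 7: opening $8,183.37; interest $212.77 → $8,396.14; payment $4,198.07; balance $4,198.07

$4,198.07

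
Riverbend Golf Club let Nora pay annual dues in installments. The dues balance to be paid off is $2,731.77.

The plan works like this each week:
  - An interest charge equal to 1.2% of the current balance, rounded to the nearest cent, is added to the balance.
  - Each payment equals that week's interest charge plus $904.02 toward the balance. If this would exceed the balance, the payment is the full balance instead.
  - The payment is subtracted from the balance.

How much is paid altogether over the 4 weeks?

Week 1: opening $2,731.77; interest $32.78 → $2,764.55; payment $936.80; balance $1,827.75
Week 2: opening $1,827.75; interest $21.93 → $1,849.68; payment $925.95; balance $923.73
Week 3: opening $923.73; interest $11.08 → $934.81; payment $915.10; balance $19.71
Week 4: opening $19.71; interest $0.24 → $19.95; payment $19.95; balance $0.00
Total paid: $2,797.80

$2,797.80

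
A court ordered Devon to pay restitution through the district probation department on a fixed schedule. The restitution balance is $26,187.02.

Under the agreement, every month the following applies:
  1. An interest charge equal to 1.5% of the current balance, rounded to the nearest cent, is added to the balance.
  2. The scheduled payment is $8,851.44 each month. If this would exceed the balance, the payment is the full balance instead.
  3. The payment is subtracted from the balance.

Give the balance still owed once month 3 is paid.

Month 1: opening $26,187.02; interest $392.81 → $26,579.83; payment $8,851.44; balance $17,728.39
Month 2: opening $17,728.39; interest $265.93 → $17,994.32; payment $8,851.44; balance $9,142.88
Month 3: opening $9,142.88; interest $137.14 → $9,280.02; payment $8,851.44; balance $428.58

$428.58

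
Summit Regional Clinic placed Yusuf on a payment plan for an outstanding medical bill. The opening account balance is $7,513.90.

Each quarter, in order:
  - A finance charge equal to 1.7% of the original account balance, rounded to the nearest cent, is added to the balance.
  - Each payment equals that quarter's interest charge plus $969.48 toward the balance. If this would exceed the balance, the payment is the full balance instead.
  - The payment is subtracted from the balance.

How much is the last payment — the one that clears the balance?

$855.28

# | Opening | Interest | Payment | End bal
1 | $7,513.90 | $127.74 | $1,097.22 | $6,544.42
2 | $6,544.42 | $127.74 | $1,097.22 | $5,574.94
3 | $5,574.94 | $127.74 | $1,097.22 | $4,605.46
4 | $4,605.46 | $127.74 | $1,097.22 | $3,635.98
5 | $3,635.98 | $127.74 | $1,097.22 | $2,666.50
6 | $2,666.50 | $127.74 | $1,097.22 | $1,697.02
7 | $1,697.02 | $127.74 | $1,097.22 | $727.54
8 | $727.54 | $127.74 | $855.28 | $0.00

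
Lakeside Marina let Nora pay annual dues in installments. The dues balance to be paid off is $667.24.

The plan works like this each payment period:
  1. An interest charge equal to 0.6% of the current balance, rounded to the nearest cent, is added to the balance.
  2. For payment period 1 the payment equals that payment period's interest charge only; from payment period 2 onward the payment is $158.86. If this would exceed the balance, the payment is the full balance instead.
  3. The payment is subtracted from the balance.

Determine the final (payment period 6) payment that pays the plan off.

$42.46

Payment period 1: $667.24 +$4.00 interest = $671.24; pay $4.00 → $667.24
Payment period 2: $667.24 +$4.00 interest = $671.24; pay $158.86 → $512.38
Payment period 3: $512.38 +$3.07 interest = $515.45; pay $158.86 → $356.59
Payment period 4: $356.59 +$2.14 interest = $358.73; pay $158.86 → $199.87
Payment period 5: $199.87 +$1.20 interest = $201.07; pay $158.86 → $42.21
Payment period 6: $42.21 +$0.25 interest = $42.46; pay $42.46 → $0.00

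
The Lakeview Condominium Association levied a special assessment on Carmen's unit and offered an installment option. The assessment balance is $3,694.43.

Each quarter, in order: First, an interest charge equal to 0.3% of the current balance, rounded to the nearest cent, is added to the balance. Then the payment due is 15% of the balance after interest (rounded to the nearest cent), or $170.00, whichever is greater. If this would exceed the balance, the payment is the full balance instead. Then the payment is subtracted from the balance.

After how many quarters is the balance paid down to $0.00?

# | Opening | Interest | Payment | End bal
1 | $3,694.43 | $11.08 | $555.83 | $3,149.68
2 | $3,149.68 | $9.45 | $473.87 | $2,685.26
3 | $2,685.26 | $8.06 | $404.00 | $2,289.32
4 | $2,289.32 | $6.87 | $344.43 | $1,951.76
5 | $1,951.76 | $5.86 | $293.64 | $1,663.98
6 | $1,663.98 | $4.99 | $250.35 | $1,418.62
7 | $1,418.62 | $4.26 | $213.43 | $1,209.45
8 | $1,209.45 | $3.63 | $181.96 | $1,031.12
9 | $1,031.12 | $3.09 | $170.00 | $864.21
10 | $864.21 | $2.59 | $170.00 | $696.80
11 | $696.80 | $2.09 | $170.00 | $528.89
12 | $528.89 | $1.59 | $170.00 | $360.48
13 | $360.48 | $1.08 | $170.00 | $191.56
14 | $191.56 | $0.57 | $170.00 | $22.13
15 | $22.13 | $0.07 | $22.20 | $0.00
Balance reaches $0.00 in quarter 15.

15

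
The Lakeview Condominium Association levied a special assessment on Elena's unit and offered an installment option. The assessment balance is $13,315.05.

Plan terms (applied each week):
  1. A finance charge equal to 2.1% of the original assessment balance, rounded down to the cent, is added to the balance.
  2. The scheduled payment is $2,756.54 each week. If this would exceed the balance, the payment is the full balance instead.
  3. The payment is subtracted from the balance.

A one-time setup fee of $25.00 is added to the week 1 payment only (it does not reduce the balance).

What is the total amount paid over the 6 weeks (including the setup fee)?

$15,017.71

# | Opening | Interest | Payment | Fee | End bal
1 | $13,315.05 | $279.61 | $2,756.54 | $25.00 | $10,838.12
2 | $10,838.12 | $279.61 | $2,756.54 | — | $8,361.19
3 | $8,361.19 | $279.61 | $2,756.54 | — | $5,884.26
4 | $5,884.26 | $279.61 | $2,756.54 | — | $3,407.33
5 | $3,407.33 | $279.61 | $2,756.54 | — | $930.40
6 | $930.40 | $279.61 | $1,210.01 | — | $0.00
Total paid: $15,017.71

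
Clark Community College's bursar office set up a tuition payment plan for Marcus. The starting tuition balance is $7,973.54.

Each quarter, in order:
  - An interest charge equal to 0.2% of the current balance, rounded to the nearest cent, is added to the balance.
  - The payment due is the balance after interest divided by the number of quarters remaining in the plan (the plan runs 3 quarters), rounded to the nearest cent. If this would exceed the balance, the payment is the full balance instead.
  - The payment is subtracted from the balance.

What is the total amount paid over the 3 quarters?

$8,005.48

Quarter 1: $7,973.54 +$15.95 interest = $7,989.49; pay $2,663.16 → $5,326.33
Quarter 2: $5,326.33 +$10.65 interest = $5,336.98; pay $2,668.49 → $2,668.49
Quarter 3: $2,668.49 +$5.34 interest = $2,673.83; pay $2,673.83 → $0.00
Total paid: $8,005.48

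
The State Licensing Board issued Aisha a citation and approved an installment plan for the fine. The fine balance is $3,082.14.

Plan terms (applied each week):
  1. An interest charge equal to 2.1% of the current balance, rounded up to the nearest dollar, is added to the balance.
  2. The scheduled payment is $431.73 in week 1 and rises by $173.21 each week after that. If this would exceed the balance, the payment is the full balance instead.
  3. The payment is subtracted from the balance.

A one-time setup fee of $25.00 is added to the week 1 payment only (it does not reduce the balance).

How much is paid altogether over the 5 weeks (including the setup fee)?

$3,318.14

Week 1: $3,082.14 +$65.00 interest = $3,147.14; pay $431.73 (+ $25.00 fee) → $2,715.41
Week 2: $2,715.41 +$58.00 interest = $2,773.41; pay $604.94 → $2,168.47
Week 3: $2,168.47 +$46.00 interest = $2,214.47; pay $778.15 → $1,436.32
Week 4: $1,436.32 +$31.00 interest = $1,467.32; pay $951.36 → $515.96
Week 5: $515.96 +$11.00 interest = $526.96; pay $526.96 → $0.00
Total paid: $3,318.14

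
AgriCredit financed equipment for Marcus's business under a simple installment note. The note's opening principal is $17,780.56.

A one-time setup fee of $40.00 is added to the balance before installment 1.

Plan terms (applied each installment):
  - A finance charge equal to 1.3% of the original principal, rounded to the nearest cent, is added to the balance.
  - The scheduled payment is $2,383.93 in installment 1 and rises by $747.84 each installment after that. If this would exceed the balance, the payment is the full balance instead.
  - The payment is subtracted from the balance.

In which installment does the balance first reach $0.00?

5

Installment 1: $17,820.56 +$231.15 interest = $18,051.71; pay $2,383.93 → $15,667.78
Installment 2: $15,667.78 +$231.15 interest = $15,898.93; pay $3,131.77 → $12,767.16
Installment 3: $12,767.16 +$231.15 interest = $12,998.31; pay $3,879.61 → $9,118.70
Installment 4: $9,118.70 +$231.15 interest = $9,349.85; pay $4,627.45 → $4,722.40
Installment 5: $4,722.40 +$231.15 interest = $4,953.55; pay $4,953.55 → $0.00
Balance reaches $0.00 in installment 5.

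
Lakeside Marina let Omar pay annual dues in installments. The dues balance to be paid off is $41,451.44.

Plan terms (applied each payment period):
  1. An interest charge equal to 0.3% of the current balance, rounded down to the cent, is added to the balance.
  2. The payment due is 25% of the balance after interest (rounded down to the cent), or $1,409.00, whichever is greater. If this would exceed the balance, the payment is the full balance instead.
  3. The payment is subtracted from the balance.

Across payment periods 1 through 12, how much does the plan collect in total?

# | Opening | Interest | Payment | End bal
1 | $41,451.44 | $124.35 | $10,393.94 | $31,181.85
2 | $31,181.85 | $93.54 | $7,818.84 | $23,456.55
3 | $23,456.55 | $70.36 | $5,881.72 | $17,645.19
4 | $17,645.19 | $52.93 | $4,424.53 | $13,273.59
5 | $13,273.59 | $39.82 | $3,328.35 | $9,985.06
6 | $9,985.06 | $29.95 | $2,503.75 | $7,511.26
7 | $7,511.26 | $22.53 | $1,883.44 | $5,650.35
8 | $5,650.35 | $16.95 | $1,416.82 | $4,250.48
9 | $4,250.48 | $12.75 | $1,409.00 | $2,854.23
10 | $2,854.23 | $8.56 | $1,409.00 | $1,453.79
11 | $1,453.79 | $4.36 | $1,409.00 | $49.15
12 | $49.15 | $0.14 | $49.29 | $0.00
Total paid: $41,927.68

$41,927.68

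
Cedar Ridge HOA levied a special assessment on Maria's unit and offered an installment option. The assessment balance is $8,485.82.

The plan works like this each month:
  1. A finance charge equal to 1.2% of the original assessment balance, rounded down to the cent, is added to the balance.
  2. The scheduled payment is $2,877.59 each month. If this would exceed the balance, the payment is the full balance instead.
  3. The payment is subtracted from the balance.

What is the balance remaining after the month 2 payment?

$2,934.28

Month 1: opening $8,485.82; interest $101.82 → $8,587.64; payment $2,877.59; balance $5,710.05
Month 2: opening $5,710.05; interest $101.82 → $5,811.87; payment $2,877.59; balance $2,934.28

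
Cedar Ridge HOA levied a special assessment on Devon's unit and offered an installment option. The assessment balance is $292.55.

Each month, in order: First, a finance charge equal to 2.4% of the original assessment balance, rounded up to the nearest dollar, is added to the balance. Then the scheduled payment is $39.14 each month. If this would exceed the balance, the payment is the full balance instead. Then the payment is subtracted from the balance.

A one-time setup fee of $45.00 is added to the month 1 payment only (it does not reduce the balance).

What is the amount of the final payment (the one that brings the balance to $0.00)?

Month 1: opening $292.55; interest $8.00 → $300.55; payment $39.14 (+ $45.00 fee); balance $261.41
Month 2: opening $261.41; interest $8.00 → $269.41; payment $39.14; balance $230.27
Month 3: opening $230.27; interest $8.00 → $238.27; payment $39.14; balance $199.13
Month 4: opening $199.13; interest $8.00 → $207.13; payment $39.14; balance $167.99
Month 5: opening $167.99; interest $8.00 → $175.99; payment $39.14; balance $136.85
Month 6: opening $136.85; interest $8.00 → $144.85; payment $39.14; balance $105.71
Month 7: opening $105.71; interest $8.00 → $113.71; payment $39.14; balance $74.57
Month 8: opening $74.57; interest $8.00 → $82.57; payment $39.14; balance $43.43
Month 9: opening $43.43; interest $8.00 → $51.43; payment $39.14; balance $12.29
Month 10: opening $12.29; interest $8.00 → $20.29; payment $20.29; balance $0.00

$20.29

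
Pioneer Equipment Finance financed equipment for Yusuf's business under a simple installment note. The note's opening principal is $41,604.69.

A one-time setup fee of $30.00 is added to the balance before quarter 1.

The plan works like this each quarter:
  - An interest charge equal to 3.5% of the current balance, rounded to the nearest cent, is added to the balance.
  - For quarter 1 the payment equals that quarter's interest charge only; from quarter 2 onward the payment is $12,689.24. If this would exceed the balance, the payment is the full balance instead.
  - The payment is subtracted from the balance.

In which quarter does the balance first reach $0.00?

Quarter 1: $41,634.69 +$1,457.21 interest = $43,091.90; pay $1,457.21 → $41,634.69
Quarter 2: $41,634.69 +$1,457.21 interest = $43,091.90; pay $12,689.24 → $30,402.66
Quarter 3: $30,402.66 +$1,064.09 interest = $31,466.75; pay $12,689.24 → $18,777.51
Quarter 4: $18,777.51 +$657.21 interest = $19,434.72; pay $12,689.24 → $6,745.48
Quarter 5: $6,745.48 +$236.09 interest = $6,981.57; pay $6,981.57 → $0.00
Balance reaches $0.00 in quarter 5.

5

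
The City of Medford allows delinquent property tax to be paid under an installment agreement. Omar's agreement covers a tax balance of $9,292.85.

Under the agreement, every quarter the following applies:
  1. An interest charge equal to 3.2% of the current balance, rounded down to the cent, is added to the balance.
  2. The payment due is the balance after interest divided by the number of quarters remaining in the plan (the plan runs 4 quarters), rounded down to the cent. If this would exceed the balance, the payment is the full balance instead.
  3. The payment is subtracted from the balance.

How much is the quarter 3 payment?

$2,553.45

Quarter 1: $9,292.85 +$297.37 interest = $9,590.22; pay $2,397.55 → $7,192.67
Quarter 2: $7,192.67 +$230.16 interest = $7,422.83; pay $2,474.27 → $4,948.56
Quarter 3: $4,948.56 +$158.35 interest = $5,106.91; pay $2,553.45 → $2,553.46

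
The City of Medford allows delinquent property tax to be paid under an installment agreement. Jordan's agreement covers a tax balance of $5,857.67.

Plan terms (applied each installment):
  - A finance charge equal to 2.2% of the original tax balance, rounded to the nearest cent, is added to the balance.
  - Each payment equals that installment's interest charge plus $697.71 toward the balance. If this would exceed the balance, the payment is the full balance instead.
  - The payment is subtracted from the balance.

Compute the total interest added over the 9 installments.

$1,159.83

Installment 1: opening $5,857.67; interest $128.87 → $5,986.54; payment $826.58; balance $5,159.96
Installment 2: opening $5,159.96; interest $128.87 → $5,288.83; payment $826.58; balance $4,462.25
Installment 3: opening $4,462.25; interest $128.87 → $4,591.12; payment $826.58; balance $3,764.54
Installment 4: opening $3,764.54; interest $128.87 → $3,893.41; payment $826.58; balance $3,066.83
Installment 5: opening $3,066.83; interest $128.87 → $3,195.70; payment $826.58; balance $2,369.12
Installment 6: opening $2,369.12; interest $128.87 → $2,497.99; payment $826.58; balance $1,671.41
Installment 7: opening $1,671.41; interest $128.87 → $1,800.28; payment $826.58; balance $973.70
Installment 8: opening $973.70; interest $128.87 → $1,102.57; payment $826.58; balance $275.99
Installment 9: opening $275.99; interest $128.87 → $404.86; payment $404.86; balance $0.00
Total interest: $128.87 + $128.87 + $128.87 + $128.87 + $128.87 + $128.87 + $128.87 + $128.87 + $128.87 = $1,159.83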